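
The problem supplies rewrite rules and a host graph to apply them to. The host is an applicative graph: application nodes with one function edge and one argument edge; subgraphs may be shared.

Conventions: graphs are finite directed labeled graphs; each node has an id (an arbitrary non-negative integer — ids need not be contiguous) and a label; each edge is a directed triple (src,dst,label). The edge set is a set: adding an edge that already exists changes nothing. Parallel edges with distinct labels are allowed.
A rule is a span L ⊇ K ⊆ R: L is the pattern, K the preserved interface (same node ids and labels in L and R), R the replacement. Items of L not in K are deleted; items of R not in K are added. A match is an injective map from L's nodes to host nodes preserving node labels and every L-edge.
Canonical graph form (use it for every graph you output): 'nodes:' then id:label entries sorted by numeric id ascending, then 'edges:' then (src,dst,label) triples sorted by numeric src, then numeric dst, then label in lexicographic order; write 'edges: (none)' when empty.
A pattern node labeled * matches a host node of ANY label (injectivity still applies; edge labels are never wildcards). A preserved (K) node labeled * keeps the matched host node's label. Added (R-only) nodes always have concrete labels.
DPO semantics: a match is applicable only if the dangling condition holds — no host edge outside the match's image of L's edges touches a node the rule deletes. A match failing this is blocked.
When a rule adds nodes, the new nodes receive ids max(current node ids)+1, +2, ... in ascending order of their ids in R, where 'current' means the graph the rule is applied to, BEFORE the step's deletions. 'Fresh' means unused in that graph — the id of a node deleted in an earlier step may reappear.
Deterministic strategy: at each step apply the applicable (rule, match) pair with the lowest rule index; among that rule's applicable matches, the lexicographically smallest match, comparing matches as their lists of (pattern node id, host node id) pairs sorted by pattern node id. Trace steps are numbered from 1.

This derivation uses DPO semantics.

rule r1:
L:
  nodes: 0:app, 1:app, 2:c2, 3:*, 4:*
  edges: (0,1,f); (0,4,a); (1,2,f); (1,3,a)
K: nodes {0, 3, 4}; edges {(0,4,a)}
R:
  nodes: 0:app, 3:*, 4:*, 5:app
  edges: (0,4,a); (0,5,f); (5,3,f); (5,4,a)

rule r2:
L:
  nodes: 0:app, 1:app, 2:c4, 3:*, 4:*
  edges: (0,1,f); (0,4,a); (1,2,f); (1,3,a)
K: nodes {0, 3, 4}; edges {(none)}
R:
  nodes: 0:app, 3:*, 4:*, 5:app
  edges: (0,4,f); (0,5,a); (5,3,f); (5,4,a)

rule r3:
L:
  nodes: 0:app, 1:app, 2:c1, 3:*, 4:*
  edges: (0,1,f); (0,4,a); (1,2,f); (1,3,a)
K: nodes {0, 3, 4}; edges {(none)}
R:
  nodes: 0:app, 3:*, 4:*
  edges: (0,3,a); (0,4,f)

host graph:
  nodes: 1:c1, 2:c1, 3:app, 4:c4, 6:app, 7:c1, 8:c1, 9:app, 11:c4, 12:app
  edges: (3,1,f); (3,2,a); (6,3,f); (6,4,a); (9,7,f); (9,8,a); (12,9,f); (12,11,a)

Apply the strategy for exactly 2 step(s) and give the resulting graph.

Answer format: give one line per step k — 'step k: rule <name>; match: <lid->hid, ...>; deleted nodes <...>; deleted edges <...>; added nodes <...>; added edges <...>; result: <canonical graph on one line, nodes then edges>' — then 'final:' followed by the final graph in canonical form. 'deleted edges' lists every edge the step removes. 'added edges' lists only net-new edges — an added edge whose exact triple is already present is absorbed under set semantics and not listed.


step 1: rule r3; match: 0->6, 1->3, 2->1, 3->2, 4->4; deleted nodes 1, 3; deleted edges (3,1,f); (3,2,a); (6,3,f); (6,4,a); added nodes (none); added edges (6,2,a); (6,4,f); result: nodes: 2:c1, 4:c4, 6:app, 7:c1, 8:c1, 9:app, 11:c4, 12:app edges: (6,2,a); (6,4,f); (9,7,f); (9,8,a); (12,9,f); (12,11,a)
step 2: rule r3; match: 0->12, 1->9, 2->7, 3->8, 4->11; deleted nodes 7, 9; deleted edges (9,7,f); (9,8,a); (12,9,f); (12,11,a); added nodes (none); added edges (12,8,a); (12,11,f); result: nodes: 2:c1, 4:c4, 6:app, 8:c1, 11:c4, 12:app edges: (6,2,a); (6,4,f); (12,8,a); (12,11,f)
final:
nodes: 2:c1, 4:c4, 6:app, 8:c1, 11:c4, 12:app
edges: (6,2,a); (6,4,f); (12,8,a); (12,11,f)


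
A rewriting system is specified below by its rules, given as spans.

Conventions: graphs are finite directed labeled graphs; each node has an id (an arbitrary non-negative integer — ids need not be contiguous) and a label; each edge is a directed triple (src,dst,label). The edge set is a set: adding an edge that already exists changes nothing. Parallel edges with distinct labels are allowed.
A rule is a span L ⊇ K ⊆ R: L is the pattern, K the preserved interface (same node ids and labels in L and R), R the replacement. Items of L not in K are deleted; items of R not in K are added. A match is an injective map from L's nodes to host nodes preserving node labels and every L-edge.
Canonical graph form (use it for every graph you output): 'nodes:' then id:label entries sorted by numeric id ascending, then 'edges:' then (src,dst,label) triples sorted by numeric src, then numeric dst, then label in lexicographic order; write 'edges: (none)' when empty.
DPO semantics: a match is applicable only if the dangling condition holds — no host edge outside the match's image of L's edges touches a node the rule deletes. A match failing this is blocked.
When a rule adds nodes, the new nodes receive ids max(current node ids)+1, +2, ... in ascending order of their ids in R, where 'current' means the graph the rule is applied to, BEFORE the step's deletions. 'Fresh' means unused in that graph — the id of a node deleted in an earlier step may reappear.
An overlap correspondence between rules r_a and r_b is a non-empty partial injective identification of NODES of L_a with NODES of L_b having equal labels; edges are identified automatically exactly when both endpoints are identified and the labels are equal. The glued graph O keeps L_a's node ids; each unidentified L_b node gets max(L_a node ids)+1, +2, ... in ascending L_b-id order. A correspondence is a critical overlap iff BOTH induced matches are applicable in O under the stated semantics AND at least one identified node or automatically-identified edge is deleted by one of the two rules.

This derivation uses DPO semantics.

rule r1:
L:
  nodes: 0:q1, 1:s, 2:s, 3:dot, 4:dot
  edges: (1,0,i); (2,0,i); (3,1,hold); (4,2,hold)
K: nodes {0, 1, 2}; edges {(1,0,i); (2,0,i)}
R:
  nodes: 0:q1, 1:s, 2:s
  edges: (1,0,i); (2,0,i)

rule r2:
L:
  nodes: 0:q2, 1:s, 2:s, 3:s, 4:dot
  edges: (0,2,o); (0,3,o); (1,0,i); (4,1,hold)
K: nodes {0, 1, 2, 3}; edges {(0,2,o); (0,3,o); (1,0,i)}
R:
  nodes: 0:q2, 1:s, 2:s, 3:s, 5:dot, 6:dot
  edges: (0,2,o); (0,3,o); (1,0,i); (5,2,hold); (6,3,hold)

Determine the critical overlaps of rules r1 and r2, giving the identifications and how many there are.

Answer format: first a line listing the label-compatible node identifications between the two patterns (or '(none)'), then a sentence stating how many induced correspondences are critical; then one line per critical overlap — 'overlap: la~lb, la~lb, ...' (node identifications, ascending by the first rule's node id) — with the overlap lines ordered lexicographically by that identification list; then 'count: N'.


label-compatible node identifications between L(r1) and L(r2): 1~1, 1~2, 1~3, 2~1, 2~2, 2~3, 3~4, 4~4
6 of the induced correspondences are critical overlaps of r1 and r2.
overlap: 1~1, 2~2, 3~4
overlap: 1~1, 2~3, 3~4
overlap: 1~1, 3~4
overlap: 1~2, 2~1, 4~4
overlap: 1~3, 2~1, 4~4
overlap: 2~1, 4~4
count: 6


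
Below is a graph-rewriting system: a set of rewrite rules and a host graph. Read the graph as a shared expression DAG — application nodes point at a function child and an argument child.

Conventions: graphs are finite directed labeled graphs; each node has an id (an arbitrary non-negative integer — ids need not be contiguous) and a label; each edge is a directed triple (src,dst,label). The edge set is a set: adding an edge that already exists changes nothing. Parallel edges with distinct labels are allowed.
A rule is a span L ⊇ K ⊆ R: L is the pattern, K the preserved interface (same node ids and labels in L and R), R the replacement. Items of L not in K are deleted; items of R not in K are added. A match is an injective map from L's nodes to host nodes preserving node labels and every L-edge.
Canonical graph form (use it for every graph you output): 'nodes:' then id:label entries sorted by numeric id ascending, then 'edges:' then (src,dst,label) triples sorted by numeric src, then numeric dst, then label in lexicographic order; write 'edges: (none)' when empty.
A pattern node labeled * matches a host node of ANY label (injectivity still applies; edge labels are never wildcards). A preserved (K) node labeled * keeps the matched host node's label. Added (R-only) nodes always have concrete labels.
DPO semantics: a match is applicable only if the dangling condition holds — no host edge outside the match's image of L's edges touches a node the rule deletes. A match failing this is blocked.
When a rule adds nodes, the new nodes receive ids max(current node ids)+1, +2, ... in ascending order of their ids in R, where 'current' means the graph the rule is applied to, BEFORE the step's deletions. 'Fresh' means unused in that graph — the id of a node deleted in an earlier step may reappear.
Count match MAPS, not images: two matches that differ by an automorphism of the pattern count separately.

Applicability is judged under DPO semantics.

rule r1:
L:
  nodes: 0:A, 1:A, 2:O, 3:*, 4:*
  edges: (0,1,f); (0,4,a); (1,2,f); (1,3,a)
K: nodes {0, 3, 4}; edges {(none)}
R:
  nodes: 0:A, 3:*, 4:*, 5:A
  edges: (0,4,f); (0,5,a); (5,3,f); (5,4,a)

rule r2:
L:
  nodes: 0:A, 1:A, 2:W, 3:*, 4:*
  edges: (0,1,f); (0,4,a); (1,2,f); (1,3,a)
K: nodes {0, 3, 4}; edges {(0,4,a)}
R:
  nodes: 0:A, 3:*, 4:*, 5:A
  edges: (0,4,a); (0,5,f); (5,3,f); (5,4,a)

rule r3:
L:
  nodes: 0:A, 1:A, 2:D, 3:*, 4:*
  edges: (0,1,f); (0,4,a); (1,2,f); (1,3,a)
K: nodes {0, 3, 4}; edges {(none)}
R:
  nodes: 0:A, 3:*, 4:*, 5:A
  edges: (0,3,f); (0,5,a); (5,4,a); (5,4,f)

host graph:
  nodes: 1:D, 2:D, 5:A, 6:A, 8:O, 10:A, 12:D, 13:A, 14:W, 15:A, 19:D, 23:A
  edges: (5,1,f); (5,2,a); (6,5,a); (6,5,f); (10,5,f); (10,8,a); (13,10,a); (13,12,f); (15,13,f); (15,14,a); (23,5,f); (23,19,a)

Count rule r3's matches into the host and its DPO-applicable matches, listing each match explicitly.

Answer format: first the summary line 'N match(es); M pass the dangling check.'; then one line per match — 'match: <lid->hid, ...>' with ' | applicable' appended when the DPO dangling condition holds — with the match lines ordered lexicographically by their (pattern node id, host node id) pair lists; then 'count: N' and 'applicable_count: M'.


3 match(es); 1 pass the dangling check.
match: 0->10, 1->5, 2->1, 3->2, 4->8
match: 0->15, 1->13, 2->12, 3->10, 4->14 | applicable
match: 0->23, 1->5, 2->1, 3->2, 4->19
count: 3
applicable_count: 1


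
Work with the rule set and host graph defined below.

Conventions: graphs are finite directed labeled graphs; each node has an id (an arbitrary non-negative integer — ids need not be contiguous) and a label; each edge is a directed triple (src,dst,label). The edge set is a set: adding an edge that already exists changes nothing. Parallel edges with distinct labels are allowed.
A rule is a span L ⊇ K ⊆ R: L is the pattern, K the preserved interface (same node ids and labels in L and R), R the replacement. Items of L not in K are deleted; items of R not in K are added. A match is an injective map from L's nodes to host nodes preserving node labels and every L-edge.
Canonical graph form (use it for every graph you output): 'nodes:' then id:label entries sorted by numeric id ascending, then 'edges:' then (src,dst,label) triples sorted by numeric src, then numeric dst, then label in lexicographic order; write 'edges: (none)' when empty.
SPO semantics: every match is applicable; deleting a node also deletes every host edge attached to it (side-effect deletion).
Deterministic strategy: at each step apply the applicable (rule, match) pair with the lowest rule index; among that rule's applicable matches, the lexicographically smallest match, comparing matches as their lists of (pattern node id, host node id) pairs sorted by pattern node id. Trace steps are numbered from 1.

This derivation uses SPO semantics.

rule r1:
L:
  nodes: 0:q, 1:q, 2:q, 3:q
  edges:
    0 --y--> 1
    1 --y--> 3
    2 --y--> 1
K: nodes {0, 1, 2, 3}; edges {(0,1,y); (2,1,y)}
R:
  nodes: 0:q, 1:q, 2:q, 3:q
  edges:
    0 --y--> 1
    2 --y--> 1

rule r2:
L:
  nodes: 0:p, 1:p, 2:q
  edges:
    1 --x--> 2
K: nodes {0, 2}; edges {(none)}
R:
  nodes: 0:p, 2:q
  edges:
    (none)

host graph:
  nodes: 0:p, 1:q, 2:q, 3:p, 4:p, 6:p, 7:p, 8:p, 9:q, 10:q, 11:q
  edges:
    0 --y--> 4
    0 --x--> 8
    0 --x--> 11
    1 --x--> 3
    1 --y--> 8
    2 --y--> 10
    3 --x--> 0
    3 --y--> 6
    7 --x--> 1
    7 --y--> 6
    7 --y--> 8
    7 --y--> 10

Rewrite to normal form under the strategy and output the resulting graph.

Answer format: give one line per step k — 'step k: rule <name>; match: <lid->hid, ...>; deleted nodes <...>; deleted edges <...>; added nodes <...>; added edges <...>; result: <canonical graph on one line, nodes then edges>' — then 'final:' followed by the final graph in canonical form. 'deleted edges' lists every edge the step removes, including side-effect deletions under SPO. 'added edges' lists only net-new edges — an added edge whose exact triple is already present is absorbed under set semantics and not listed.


step 1: rule r2; match: 0->0, 1->7, 2->1; deleted nodes 7; deleted edges (7,1,x); (7,6,y); (7,8,y); (7,10,y); added nodes (none); added edges (none); result: nodes: 0:p, 1:q, 2:q, 3:p, 4:p, 6:p, 8:p, 9:q, 10:q, 11:q edges: (0,4,y); (0,8,x); (0,11,x); (1,3,x); (1,8,y); (2,10,y); (3,0,x); (3,6,y)
step 2: rule r2; match: 0->3, 1->0, 2->11; deleted nodes 0; deleted edges (0,4,y); (0,8,x); (0,11,x); (3,0,x); added nodes (none); added edges (none); result: nodes: 1:q, 2:q, 3:p, 4:p, 6:p, 8:p, 9:q, 10:q, 11:q edges: (1,3,x); (1,8,y); (2,10,y); (3,6,y)
final:
nodes: 1:q, 2:q, 3:p, 4:p, 6:p, 8:p, 9:q, 10:q, 11:q
edges: (1,3,x); (1,8,y); (2,10,y); (3,6,y)


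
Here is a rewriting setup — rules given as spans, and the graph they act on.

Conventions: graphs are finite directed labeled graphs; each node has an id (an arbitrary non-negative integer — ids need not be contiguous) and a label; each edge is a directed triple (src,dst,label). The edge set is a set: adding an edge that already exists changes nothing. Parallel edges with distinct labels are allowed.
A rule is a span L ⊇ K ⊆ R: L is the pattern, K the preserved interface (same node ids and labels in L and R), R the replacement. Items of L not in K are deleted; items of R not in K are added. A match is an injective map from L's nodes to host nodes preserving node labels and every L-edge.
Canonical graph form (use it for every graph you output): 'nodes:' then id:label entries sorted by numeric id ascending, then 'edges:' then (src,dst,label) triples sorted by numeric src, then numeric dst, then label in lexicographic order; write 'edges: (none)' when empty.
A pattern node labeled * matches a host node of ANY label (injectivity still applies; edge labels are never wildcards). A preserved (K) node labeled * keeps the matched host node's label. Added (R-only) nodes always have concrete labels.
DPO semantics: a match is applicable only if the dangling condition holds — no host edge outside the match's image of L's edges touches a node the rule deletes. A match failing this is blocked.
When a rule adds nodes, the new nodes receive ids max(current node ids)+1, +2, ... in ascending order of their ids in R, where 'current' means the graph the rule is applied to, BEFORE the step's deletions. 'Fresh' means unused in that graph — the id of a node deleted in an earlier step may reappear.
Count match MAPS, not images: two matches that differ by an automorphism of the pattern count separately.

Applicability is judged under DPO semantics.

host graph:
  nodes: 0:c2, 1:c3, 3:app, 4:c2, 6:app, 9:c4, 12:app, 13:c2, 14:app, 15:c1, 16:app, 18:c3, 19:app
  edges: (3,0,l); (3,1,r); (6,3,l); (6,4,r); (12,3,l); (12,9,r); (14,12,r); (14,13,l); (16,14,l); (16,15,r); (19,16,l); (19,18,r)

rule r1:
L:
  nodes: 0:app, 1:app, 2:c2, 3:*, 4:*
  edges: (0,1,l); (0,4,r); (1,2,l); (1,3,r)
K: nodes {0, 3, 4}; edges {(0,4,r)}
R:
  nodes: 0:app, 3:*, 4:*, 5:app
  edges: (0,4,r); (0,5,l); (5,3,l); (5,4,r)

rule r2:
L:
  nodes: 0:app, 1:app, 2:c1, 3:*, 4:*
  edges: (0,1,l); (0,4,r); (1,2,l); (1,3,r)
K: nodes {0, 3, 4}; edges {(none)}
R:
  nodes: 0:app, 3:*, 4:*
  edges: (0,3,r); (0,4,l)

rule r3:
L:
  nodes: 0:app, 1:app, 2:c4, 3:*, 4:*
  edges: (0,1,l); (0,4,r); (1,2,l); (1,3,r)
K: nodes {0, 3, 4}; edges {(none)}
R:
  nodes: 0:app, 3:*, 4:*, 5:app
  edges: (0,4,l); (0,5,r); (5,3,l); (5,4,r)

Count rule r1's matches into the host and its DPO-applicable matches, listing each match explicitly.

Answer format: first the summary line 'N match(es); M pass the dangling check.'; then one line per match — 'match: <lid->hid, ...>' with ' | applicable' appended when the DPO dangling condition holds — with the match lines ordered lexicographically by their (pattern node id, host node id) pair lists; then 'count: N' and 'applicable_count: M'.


3 match(es); 1 pass the dangling check.
match: 0->6, 1->3, 2->0, 3->1, 4->4
match: 0->12, 1->3, 2->0, 3->1, 4->9
match: 0->16, 1->14, 2->13, 3->12, 4->15 | applicable
count: 3
applicable_count: 1


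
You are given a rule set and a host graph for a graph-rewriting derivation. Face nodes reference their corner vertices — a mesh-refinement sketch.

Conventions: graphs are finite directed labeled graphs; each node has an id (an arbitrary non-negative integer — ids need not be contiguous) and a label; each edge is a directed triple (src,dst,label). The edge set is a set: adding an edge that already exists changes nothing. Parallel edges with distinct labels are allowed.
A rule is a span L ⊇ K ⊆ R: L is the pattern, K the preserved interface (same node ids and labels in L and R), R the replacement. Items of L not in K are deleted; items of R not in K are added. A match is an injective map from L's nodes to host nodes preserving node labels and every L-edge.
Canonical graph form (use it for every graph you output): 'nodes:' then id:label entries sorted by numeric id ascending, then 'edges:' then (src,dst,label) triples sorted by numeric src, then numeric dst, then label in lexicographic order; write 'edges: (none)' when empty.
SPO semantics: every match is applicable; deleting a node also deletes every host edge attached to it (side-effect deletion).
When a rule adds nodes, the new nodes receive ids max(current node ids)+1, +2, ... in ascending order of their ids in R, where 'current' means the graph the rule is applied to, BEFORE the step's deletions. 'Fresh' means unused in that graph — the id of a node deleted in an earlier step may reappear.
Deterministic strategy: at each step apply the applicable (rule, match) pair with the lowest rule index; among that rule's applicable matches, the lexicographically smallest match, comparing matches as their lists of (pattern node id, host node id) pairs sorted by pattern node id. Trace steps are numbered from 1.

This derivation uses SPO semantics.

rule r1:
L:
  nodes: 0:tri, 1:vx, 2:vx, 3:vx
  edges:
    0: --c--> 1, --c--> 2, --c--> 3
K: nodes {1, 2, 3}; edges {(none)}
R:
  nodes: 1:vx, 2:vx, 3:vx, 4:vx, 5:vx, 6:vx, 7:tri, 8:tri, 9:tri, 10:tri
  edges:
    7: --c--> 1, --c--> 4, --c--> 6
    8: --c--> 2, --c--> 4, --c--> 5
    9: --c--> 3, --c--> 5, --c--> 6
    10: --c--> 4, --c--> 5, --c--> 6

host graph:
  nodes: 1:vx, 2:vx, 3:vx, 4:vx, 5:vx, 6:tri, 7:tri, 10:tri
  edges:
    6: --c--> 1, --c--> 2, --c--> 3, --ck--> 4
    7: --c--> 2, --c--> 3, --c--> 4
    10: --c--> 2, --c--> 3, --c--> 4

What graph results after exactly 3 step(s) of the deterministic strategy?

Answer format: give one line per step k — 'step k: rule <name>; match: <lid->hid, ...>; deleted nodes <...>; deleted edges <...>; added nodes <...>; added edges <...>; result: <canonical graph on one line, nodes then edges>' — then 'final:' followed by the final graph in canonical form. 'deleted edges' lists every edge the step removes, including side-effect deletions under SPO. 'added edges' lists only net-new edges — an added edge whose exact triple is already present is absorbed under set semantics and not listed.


step 1: rule r1; match: 0->6, 1->1, 2->2, 3->3; deleted nodes 6; deleted edges (6,1,c); (6,2,c); (6,3,c); (6,4,ck); added nodes 11, 12, 13, 14, 15, 16, 17; added edges (14,1,c); (14,11,c); (14,13,c); (15,2,c); (15,11,c); (15,12,c); (16,3,c); (16,12,c); (16,13,c); (17,11,c); (17,12,c); (17,13,c); result: nodes: 1:vx, 2:vx, 3:vx, 4:vx, 5:vx, 7:tri, 10:tri, 11:vx, 12:vx, 13:vx, 14:tri, 15:tri, 16:tri, 17:tri edges: (7,2,c); (7,3,c); (7,4,c); (10,2,c); (10,3,c); (10,4,c); (14,1,c); (14,11,c); (14,13,c); (15,2,c); (15,11,c); (15,12,c); (16,3,c); (16,12,c); (16,13,c); (17,11,c); (17,12,c); (17,13,c)
step 2: rule r1; match: 0->7, 1->2, 2->3, 3->4; deleted nodes 7; deleted edges (7,2,c); (7,3,c); (7,4,c); added nodes 18, 19, 20, 21, 22, 23, 24; added edges (21,2,c); (21,18,c); (21,20,c); (22,3,c); (22,18,c); (22,19,c); (23,4,c); (23,19,c); (23,20,c); (24,18,c); (24,19,c); (24,20,c); result: nodes: 1:vx, 2:vx, 3:vx, 4:vx, 5:vx, 10:tri, 11:vx, 12:vx, 13:vx, 14:tri, 15:tri, 16:tri, 17:tri, 18:vx, 19:vx, 20:vx, 21:tri, 22:tri, 23:tri, 24:tri edges: (10,2,c); (10,3,c); (10,4,c); (14,1,c); (14,11,c); (14,13,c); (15,2,c); (15,11,c); (15,12,c); (16,3,c); (16,12,c); (16,13,c); (17,11,c); (17,12,c); (17,13,c); (21,2,c); (21,18,c); (21,20,c); (22,3,c); (22,18,c); (22,19,c); (23,4,c); (23,19,c); (23,20,c); (24,18,c); (24,19,c); (24,20,c)
step 3: rule r1; match: 0->10, 1->2, 2->3, 3->4; deleted nodes 10; deleted edges (10,2,c); (10,3,c); (10,4,c); added nodes 25, 26, 27, 28, 29, 30, 31; added edges (28,2,c); (28,25,c); (28,27,c); (29,3,c); (29,25,c); (29,26,c); (30,4,c); (30,26,c); (30,27,c); (31,25,c); (31,26,c); (31,27,c); result: nodes: 1:vx, 2:vx, 3:vx, 4:vx, 5:vx, 11:vx, 12:vx, 13:vx, 14:tri, 15:tri, 16:tri, 17:tri, 18:vx, 19:vx, 20:vx, 21:tri, 22:tri, 23:tri, 24:tri, 25:vx, 26:vx, 27:vx, 28:tri, 29:tri, 30:tri, 31:tri edges: (14,1,c); (14,11,c); (14,13,c); (15,2,c); (15,11,c); (15,12,c); (16,3,c); (16,12,c); (16,13,c); (17,11,c); (17,12,c); (17,13,c); (21,2,c); (21,18,c); (21,20,c); (22,3,c); (22,18,c); (22,19,c); (23,4,c); (23,19,c); (23,20,c); (24,18,c); (24,19,c); (24,20,c); (28,2,c); (28,25,c); (28,27,c); (29,3,c); (29,25,c); (29,26,c); (30,4,c); (30,26,c); (30,27,c); (31,25,c); (31,26,c); (31,27,c)
final:
nodes: 1:vx, 2:vx, 3:vx, 4:vx, 5:vx, 11:vx, 12:vx, 13:vx, 14:tri, 15:tri, 16:tri, 17:tri, 18:vx, 19:vx, 20:vx, 21:tri, 22:tri, 23:tri, 24:tri, 25:vx, 26:vx, 27:vx, 28:tri, 29:tri, 30:tri, 31:tri
edges: (14,1,c); (14,11,c); (14,13,c); (15,2,c); (15,11,c); (15,12,c); (16,3,c); (16,12,c); (16,13,c); (17,11,c); (17,12,c); (17,13,c); (21,2,c); (21,18,c); (21,20,c); (22,3,c); (22,18,c); (22,19,c); (23,4,c); (23,19,c); (23,20,c); (24,18,c); (24,19,c); (24,20,c); (28,2,c); (28,25,c); (28,27,c); (29,3,c); (29,25,c); (29,26,c); (30,4,c); (30,26,c); (30,27,c); (31,25,c); (31,26,c); (31,27,c)


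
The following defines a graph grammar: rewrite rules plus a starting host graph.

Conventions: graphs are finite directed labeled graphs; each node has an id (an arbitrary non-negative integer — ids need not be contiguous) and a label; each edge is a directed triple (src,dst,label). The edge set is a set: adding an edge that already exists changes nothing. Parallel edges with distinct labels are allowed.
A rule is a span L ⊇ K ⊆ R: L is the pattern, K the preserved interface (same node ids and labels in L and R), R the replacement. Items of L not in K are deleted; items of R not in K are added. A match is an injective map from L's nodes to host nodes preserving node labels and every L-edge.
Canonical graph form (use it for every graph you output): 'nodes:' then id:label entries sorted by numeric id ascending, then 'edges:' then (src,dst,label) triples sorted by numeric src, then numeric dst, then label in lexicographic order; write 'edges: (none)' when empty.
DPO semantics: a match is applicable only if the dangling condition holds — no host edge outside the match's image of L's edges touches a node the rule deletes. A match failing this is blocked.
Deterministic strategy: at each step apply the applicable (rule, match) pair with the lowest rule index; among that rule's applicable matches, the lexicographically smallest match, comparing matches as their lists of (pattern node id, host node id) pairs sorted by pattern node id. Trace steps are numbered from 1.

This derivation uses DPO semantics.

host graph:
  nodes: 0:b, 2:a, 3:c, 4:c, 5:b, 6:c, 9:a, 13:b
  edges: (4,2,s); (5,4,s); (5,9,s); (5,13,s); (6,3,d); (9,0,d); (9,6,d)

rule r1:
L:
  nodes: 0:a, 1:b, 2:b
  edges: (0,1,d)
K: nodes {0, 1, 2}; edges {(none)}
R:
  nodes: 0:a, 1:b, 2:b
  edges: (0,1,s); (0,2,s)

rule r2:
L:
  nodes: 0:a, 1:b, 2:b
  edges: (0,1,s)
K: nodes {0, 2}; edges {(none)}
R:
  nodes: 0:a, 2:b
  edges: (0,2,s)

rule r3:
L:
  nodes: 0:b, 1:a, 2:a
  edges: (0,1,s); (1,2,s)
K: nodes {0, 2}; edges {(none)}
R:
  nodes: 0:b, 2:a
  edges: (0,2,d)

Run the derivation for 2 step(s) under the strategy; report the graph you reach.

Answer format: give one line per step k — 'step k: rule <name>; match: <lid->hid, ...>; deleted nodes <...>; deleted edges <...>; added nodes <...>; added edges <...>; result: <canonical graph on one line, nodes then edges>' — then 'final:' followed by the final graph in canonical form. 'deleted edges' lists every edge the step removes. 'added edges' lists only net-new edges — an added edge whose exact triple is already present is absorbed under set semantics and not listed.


step 1: rule r1; match: 0->9, 1->0, 2->5; deleted nodes (none); deleted edges (9,0,d); added nodes (none); added edges (9,0,s); (9,5,s); result: nodes: 0:b, 2:a, 3:c, 4:c, 5:b, 6:c, 9:a, 13:b edges: (4,2,s); (5,4,s); (5,9,s); (5,13,s); (6,3,d); (9,0,s); (9,5,s); (9,6,d)
step 2: rule r2; match: 0->9, 1->0, 2->5; deleted nodes 0; deleted edges (9,0,s); added nodes (none); added edges (none); result: nodes: 2:a, 3:c, 4:c, 5:b, 6:c, 9:a, 13:b edges: (4,2,s); (5,4,s); (5,9,s); (5,13,s); (6,3,d); (9,5,s); (9,6,d)
final:
nodes: 2:a, 3:c, 4:c, 5:b, 6:c, 9:a, 13:b
edges: (4,2,s); (5,4,s); (5,9,s); (5,13,s); (6,3,d); (9,5,s); (9,6,d)


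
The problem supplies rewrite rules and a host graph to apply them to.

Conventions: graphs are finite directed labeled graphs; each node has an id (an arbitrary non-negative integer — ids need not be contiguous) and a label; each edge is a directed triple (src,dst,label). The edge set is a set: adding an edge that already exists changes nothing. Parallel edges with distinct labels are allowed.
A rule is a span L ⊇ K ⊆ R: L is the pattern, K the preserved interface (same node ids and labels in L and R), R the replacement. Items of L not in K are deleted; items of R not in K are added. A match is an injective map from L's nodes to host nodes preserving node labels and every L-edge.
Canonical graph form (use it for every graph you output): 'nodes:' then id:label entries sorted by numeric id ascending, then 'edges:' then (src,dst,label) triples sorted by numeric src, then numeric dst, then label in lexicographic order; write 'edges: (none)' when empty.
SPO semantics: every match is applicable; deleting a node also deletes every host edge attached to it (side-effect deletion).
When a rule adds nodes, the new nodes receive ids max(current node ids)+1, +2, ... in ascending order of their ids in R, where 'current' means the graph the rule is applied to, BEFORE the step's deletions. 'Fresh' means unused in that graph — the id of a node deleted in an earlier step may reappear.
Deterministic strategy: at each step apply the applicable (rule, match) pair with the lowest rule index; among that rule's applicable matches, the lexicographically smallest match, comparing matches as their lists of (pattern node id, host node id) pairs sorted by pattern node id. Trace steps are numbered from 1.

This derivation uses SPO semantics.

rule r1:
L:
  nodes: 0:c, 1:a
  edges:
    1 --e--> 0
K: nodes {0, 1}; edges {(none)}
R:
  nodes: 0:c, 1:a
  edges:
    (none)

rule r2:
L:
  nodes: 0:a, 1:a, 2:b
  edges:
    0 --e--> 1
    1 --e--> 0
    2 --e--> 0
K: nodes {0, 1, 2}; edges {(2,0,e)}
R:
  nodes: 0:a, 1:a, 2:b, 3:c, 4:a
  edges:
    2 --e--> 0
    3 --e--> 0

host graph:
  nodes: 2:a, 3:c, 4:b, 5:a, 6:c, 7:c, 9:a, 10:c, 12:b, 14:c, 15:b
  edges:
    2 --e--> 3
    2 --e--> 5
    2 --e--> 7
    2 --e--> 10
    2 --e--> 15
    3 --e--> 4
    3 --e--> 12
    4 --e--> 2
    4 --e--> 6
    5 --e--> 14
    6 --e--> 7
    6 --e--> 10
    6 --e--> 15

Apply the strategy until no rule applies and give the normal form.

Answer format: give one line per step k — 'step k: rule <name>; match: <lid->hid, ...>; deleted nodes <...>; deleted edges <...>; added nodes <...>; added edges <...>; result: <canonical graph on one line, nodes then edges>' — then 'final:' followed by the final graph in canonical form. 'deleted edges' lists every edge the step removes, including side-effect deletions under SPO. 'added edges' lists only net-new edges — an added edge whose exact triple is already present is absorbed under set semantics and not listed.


step 1: rule r1; match: 0->3, 1->2; deleted nodes (none); deleted edges (2,3,e); added nodes (none); added edges (none); result: nodes: 2:a, 3:c, 4:b, 5:a, 6:c, 7:c, 9:a, 10:c, 12:b, 14:c, 15:b edges: (2,5,e); (2,7,e); (2,10,e); (2,15,e); (3,4,e); (3,12,e); (4,2,e); (4,6,e); (5,14,e); (6,7,e); (6,10,e); (6,15,e)
step 2: rule r1; match: 0->7, 1->2; deleted nodes (none); deleted edges (2,7,e); added nodes (none); added edges (none); result: nodes: 2:a, 3:c, 4:b, 5:a, 6:c, 7:c, 9:a, 10:c, 12:b, 14:c, 15:b edges: (2,5,e); (2,10,e); (2,15,e); (3,4,e); (3,12,e); (4,2,e); (4,6,e); (5,14,e); (6,7,e); (6,10,e); (6,15,e)
step 3: rule r1; match: 0->10, 1->2; deleted nodes (none); deleted edges (2,10,e); added nodes (none); added edges (none); result: nodes: 2:a, 3:c, 4:b, 5:a, 6:c, 7:c, 9:a, 10:c, 12:b, 14:c, 15:b edges: (2,5,e); (2,15,e); (3,4,e); (3,12,e); (4,2,e); (4,6,e); (5,14,e); (6,7,e); (6,10,e); (6,15,e)
step 4: rule r1; match: 0->14, 1->5; deleted nodes (none); deleted edges (5,14,e); added nodes (none); added edges (none); result: nodes: 2:a, 3:c, 4:b, 5:a, 6:c, 7:c, 9:a, 10:c, 12:b, 14:c, 15:b edges: (2,5,e); (2,15,e); (3,4,e); (3,12,e); (4,2,e); (4,6,e); (6,7,e); (6,10,e); (6,15,e)
final:
nodes: 2:a, 3:c, 4:b, 5:a, 6:c, 7:c, 9:a, 10:c, 12:b, 14:c, 15:b
edges: (2,5,e); (2,15,e); (3,4,e); (3,12,e); (4,2,e); (4,6,e); (6,7,e); (6,10,e); (6,15,e)


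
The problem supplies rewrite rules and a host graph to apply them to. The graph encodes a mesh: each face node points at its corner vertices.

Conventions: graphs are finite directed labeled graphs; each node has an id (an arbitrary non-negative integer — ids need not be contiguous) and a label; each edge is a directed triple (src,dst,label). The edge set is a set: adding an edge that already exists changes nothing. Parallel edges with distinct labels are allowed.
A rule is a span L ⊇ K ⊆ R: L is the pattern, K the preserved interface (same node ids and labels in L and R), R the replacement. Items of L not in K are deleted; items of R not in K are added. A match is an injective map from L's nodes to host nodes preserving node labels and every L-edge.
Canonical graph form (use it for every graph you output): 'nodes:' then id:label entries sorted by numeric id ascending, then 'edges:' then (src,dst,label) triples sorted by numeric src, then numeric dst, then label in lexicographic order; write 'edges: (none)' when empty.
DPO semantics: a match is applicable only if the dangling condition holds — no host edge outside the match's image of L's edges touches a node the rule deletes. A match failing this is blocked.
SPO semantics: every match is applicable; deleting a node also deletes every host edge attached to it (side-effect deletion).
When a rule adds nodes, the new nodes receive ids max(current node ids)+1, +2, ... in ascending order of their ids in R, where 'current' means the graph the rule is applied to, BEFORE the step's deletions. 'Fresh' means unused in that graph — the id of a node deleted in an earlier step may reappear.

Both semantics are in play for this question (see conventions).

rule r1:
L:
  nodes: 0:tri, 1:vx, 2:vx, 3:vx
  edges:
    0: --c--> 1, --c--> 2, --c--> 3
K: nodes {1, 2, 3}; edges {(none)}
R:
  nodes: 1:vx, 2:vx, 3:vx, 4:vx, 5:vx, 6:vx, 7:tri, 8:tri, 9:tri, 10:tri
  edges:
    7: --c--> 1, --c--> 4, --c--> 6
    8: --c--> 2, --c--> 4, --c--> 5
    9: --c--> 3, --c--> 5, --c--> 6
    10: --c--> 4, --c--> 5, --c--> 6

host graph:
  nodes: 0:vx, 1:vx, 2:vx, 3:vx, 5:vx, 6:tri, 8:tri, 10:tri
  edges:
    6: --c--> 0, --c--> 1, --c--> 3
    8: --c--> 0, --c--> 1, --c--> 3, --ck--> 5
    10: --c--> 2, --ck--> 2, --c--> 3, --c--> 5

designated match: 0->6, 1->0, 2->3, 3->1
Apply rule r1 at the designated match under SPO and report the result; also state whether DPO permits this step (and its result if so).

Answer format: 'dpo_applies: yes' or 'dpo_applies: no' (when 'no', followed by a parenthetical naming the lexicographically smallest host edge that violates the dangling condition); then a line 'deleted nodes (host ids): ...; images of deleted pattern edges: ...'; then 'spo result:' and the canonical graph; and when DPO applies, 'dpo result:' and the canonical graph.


dpo_applies: yes
deleted nodes (host ids): 6; images of deleted pattern edges: (6,0,c); (6,1,c); (6,3,c)
spo result:
nodes: 0:vx, 1:vx, 2:vx, 3:vx, 5:vx, 8:tri, 10:tri, 11:vx, 12:vx, 13:vx, 14:tri, 15:tri, 16:tri, 17:tri
edges: (8,0,c); (8,1,c); (8,3,c); (8,5,ck); (10,2,c); (10,2,ck); (10,3,c); (10,5,c); (14,0,c); (14,11,c); (14,13,c); (15,3,c); (15,11,c); (15,12,c); (16,1,c); (16,12,c); (16,13,c); (17,11,c); (17,12,c); (17,13,c)
dpo result:
nodes: 0:vx, 1:vx, 2:vx, 3:vx, 5:vx, 8:tri, 10:tri, 11:vx, 12:vx, 13:vx, 14:tri, 15:tri, 16:tri, 17:tri
edges: (8,0,c); (8,1,c); (8,3,c); (8,5,ck); (10,2,c); (10,2,ck); (10,3,c); (10,5,c); (14,0,c); (14,11,c); (14,13,c); (15,3,c); (15,11,c); (15,12,c); (16,1,c); (16,12,c); (16,13,c); (17,11,c); (17,12,c); (17,13,c)


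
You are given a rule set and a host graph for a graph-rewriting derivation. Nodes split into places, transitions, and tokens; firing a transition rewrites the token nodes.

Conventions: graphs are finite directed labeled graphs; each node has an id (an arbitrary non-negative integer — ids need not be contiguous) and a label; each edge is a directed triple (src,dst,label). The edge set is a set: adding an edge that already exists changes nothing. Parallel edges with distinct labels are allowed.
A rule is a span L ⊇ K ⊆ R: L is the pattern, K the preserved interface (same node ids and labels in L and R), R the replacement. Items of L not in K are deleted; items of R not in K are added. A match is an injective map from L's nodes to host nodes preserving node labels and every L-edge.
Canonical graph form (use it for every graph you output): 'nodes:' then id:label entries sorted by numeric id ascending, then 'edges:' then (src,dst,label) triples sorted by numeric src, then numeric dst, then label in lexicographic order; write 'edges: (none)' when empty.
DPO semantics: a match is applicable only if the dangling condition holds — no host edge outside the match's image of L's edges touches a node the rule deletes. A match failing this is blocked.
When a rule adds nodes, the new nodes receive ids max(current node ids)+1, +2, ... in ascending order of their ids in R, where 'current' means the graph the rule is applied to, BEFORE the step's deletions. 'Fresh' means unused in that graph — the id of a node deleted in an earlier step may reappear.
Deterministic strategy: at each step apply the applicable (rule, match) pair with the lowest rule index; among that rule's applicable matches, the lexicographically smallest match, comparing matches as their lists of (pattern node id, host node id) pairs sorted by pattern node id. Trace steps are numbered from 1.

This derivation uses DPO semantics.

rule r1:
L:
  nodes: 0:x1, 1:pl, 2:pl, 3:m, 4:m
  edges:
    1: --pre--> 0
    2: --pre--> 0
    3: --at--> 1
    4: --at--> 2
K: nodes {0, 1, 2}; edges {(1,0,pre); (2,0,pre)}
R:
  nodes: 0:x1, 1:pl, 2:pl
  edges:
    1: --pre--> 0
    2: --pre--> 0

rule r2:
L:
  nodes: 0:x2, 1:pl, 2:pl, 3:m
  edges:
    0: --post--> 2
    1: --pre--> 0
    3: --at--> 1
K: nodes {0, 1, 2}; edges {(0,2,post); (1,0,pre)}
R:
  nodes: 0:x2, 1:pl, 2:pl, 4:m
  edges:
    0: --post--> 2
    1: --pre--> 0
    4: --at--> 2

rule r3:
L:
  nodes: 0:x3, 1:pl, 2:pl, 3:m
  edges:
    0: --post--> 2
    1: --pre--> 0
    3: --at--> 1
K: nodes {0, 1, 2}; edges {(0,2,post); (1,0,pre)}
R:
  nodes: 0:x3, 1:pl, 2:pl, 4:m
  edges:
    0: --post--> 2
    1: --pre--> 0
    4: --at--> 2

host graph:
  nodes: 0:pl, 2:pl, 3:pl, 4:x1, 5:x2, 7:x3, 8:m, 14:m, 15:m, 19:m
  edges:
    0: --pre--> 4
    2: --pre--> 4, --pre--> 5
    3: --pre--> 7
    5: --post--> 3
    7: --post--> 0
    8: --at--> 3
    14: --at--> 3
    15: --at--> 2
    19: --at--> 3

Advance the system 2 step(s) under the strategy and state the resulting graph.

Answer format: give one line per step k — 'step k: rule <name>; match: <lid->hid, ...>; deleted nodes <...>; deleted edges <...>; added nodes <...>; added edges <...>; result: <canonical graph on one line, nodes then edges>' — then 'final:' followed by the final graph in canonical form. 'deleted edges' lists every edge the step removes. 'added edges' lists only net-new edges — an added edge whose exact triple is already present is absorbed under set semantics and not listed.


step 1: rule r2; match: 0->5, 1->2, 2->3, 3->15; deleted nodes 15; deleted edges (15,2,at); added nodes 20; added edges (20,3,at); result: nodes: 0:pl, 2:pl, 3:pl, 4:x1, 5:x2, 7:x3, 8:m, 14:m, 19:m, 20:m edges: (0,4,pre); (2,4,pre); (2,5,pre); (3,7,pre); (5,3,post); (7,0,post); (8,3,at); (14,3,at); (19,3,at); (20,3,at)
step 2: rule r3; match: 0->7, 1->3, 2->0, 3->8; deleted nodes 8; deleted edges (8,3,at); added nodes 21; added edges (21,0,at); result: nodes: 0:pl, 2:pl, 3:pl, 4:x1, 5:x2, 7:x3, 14:m, 19:m, 20:m, 21:m edges: (0,4,pre); (2,4,pre); (2,5,pre); (3,7,pre); (5,3,post); (7,0,post); (14,3,at); (19,3,at); (20,3,at); (21,0,at)
final:
nodes: 0:pl, 2:pl, 3:pl, 4:x1, 5:x2, 7:x3, 14:m, 19:m, 20:m, 21:m
edges: (0,4,pre); (2,4,pre); (2,5,pre); (3,7,pre); (5,3,post); (7,0,post); (14,3,at); (19,3,at); (20,3,at); (21,0,at)


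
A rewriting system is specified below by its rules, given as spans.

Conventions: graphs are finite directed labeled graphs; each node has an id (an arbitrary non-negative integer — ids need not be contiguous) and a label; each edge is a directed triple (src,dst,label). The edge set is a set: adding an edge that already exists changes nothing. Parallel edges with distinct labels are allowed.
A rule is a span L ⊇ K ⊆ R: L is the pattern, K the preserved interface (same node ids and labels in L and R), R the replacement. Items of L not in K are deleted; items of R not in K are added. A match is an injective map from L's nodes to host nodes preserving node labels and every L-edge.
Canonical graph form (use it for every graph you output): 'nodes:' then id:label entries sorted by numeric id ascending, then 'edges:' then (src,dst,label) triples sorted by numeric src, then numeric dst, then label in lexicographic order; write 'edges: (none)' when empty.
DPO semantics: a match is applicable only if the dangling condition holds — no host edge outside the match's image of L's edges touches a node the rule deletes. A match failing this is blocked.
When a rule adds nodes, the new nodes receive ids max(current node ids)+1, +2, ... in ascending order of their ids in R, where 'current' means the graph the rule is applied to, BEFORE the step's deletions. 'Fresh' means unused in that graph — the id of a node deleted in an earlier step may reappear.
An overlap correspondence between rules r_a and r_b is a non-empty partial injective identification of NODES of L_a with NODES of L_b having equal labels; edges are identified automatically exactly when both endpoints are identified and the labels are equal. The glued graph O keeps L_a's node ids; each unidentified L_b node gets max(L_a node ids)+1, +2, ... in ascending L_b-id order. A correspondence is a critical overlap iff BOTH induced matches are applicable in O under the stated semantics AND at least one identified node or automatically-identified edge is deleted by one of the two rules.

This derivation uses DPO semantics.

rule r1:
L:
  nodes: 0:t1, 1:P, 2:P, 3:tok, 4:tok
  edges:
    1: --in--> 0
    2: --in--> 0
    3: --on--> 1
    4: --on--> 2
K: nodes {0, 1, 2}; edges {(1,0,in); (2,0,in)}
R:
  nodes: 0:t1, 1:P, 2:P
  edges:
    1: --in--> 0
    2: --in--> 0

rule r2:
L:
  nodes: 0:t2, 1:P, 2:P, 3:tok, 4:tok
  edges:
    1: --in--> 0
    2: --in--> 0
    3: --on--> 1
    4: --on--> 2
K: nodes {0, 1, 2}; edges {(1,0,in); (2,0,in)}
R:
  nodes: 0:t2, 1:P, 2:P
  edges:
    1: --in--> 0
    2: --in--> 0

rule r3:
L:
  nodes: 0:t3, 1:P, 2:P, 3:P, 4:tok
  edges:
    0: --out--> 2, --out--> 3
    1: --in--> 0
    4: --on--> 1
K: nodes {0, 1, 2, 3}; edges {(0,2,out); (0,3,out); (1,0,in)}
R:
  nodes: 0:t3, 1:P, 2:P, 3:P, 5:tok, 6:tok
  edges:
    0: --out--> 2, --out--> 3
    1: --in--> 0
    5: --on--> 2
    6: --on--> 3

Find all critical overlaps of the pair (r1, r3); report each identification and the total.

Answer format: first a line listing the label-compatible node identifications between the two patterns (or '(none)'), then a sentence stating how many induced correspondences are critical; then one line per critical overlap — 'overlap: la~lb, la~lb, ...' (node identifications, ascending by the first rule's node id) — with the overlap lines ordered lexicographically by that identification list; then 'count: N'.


label-compatible node identifications between L(r1) and L(r3): 1~1, 1~2, 1~3, 2~1, 2~2, 2~3, 3~4, 4~4
6 of the induced correspondences are critical overlaps of r1 and r3.
overlap: 1~1, 2~2, 3~4
overlap: 1~1, 2~3, 3~4
overlap: 1~1, 3~4
overlap: 1~2, 2~1, 4~4
overlap: 1~3, 2~1, 4~4
overlap: 2~1, 4~4
count: 6
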